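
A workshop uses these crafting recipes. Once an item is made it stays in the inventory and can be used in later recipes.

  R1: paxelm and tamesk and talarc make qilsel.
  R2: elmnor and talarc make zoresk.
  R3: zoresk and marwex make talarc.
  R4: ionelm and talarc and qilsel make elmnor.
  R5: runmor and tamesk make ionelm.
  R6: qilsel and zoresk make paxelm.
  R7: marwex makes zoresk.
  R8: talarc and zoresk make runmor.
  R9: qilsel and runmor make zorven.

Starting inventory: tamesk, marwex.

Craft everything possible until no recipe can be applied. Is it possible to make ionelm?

marwex → zoresk (R7).
zoresk and marwex → talarc (R3).
talarc and zoresk → runmor (R8).
runmor and tamesk → ionelm (R5).

Yes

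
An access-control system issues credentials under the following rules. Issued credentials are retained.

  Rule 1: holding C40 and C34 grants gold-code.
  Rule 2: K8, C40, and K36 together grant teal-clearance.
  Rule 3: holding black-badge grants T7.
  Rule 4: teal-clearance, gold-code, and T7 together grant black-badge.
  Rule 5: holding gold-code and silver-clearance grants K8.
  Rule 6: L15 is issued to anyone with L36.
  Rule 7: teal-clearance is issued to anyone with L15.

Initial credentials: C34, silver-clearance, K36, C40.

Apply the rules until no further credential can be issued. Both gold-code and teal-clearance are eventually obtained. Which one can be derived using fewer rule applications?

gold-code: Holding C40 and C34 grants gold-code (Rule 1). [1 rule application]
teal-clearance: Holding C40 and C34 grants gold-code (Rule 1). Holding gold-code and silver-clearance grants K8 (Rule 5). Holding K8, C40, and K36 grants teal-clearance (Rule 2). [3 rule applications]
gold-code needs fewer.

gold-code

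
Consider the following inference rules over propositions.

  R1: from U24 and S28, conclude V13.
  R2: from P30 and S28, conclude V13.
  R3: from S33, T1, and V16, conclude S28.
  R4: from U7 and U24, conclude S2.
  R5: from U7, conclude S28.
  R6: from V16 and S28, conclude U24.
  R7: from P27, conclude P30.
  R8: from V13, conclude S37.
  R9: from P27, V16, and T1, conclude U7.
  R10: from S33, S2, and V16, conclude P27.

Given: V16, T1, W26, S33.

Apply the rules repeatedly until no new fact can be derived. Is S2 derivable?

No

S2 would need U7 and U24 (R4), but U7 is never established.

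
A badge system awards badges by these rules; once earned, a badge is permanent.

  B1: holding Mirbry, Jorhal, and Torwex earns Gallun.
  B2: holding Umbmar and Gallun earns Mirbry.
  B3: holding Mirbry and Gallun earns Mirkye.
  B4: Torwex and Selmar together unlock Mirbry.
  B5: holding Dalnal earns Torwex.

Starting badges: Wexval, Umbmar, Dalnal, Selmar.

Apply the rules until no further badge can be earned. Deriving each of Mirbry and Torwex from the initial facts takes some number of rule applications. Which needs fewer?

Torwex

Torwex: With Dalnal, Torwex is earned (B5). [1 rule application]
Mirbry: With Dalnal, Torwex is earned (B5). With Torwex and Selmar, Mirbry is earned (B4). [2 rule applications]
Torwex needs fewer.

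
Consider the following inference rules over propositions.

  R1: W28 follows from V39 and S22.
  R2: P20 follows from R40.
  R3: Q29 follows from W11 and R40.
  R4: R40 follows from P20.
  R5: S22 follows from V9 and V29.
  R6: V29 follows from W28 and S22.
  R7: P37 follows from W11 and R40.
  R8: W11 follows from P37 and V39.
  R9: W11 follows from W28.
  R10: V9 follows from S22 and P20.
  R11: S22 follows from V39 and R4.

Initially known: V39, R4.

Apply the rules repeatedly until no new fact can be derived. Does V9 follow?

No

V9 would need S22 and P20 (R10), but P20 is never established.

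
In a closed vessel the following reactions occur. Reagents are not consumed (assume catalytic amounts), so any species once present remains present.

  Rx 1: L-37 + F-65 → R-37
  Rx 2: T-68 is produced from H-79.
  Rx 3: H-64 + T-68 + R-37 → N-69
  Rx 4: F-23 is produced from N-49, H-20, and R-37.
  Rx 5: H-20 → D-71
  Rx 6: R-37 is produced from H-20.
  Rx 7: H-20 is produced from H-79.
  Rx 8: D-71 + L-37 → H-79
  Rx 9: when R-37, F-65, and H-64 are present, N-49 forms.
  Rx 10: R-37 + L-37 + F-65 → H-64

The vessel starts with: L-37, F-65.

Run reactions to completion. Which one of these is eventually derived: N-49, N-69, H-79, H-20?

L-37 and F-65 present → R-37 forms (Rx 1).
R-37, L-37, and F-65 present → H-64 forms (Rx 10).
R-37, F-65, and H-64 present → N-49 forms (Rx 9).
H-20 would need H-79 (Rx 7), but H-79 never forms. H-79 would need D-71 and L-37 (Rx 8), but D-71 never forms. N-69 would need H-64, T-68, and R-37 (Rx 3), but T-68 never forms.

N-49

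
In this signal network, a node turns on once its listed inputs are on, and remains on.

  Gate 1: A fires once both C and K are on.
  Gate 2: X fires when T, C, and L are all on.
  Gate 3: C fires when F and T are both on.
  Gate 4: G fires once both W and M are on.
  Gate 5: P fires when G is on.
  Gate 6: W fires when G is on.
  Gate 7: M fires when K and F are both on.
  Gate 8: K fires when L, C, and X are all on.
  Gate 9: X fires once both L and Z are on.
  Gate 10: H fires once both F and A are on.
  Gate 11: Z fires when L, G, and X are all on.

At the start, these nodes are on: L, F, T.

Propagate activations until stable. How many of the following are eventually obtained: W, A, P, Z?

1

F and T are on, so C fires (Gate 3).
Gate 2: T, C, and L on → X on.
Gate 8: L, C, and X on → K on.
Gate 1: C and K on → A on.
W would need G (Gate 6), but G never turns on.
A: reached.
P would need G (Gate 5), but G never turns on.
Z would need L, G, and X (Gate 11), but G never turns on.
Reached: A — 1 of the 4.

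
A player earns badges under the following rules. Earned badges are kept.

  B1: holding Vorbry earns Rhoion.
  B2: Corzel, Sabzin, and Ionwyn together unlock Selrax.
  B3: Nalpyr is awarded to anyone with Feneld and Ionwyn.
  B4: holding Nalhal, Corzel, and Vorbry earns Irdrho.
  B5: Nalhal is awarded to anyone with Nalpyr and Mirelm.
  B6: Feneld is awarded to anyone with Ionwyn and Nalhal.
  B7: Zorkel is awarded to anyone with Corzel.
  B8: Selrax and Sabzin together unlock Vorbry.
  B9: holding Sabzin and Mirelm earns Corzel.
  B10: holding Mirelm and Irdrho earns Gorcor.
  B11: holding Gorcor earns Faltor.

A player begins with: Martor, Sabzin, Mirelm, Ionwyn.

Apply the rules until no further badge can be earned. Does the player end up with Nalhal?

Nalhal would need Nalpyr and Mirelm (B5), but Nalpyr is never earned.

No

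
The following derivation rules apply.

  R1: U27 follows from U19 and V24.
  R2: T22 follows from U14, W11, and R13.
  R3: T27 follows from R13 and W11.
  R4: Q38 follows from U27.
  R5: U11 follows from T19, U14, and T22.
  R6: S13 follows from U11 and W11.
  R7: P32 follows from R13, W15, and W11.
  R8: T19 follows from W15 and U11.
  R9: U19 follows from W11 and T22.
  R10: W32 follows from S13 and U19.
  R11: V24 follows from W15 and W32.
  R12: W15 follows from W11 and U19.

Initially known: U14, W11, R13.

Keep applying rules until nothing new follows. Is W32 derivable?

No

W32 would need S13 and U19 (R10), but S13 is never established.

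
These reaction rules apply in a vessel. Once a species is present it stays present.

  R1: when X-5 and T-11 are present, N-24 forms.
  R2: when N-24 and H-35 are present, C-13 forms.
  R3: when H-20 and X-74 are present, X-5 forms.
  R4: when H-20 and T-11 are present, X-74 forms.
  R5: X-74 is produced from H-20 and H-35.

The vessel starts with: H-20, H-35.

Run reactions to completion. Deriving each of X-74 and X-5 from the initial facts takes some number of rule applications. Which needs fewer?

X-74

X-74: H-20 and H-35 present → X-74 forms (R5). [1 rule application]
X-5: H-20 and H-35 present → X-74 forms (R5). H-20 and X-74 present → X-5 forms (R3). [2 rule applications]
X-74 needs fewer.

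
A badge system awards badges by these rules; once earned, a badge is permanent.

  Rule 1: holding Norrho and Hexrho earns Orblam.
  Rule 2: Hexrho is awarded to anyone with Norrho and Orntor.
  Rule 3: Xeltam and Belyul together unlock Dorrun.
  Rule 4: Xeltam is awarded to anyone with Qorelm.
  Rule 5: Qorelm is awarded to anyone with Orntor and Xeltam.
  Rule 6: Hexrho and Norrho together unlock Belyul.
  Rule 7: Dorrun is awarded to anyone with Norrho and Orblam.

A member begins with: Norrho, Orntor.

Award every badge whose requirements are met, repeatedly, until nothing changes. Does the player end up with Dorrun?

With Norrho and Orntor, Hexrho is earned (Rule 2).
With Norrho and Hexrho, Orblam is earned (Rule 1).
With Norrho and Orblam, Dorrun is earned (Rule 7).

Yes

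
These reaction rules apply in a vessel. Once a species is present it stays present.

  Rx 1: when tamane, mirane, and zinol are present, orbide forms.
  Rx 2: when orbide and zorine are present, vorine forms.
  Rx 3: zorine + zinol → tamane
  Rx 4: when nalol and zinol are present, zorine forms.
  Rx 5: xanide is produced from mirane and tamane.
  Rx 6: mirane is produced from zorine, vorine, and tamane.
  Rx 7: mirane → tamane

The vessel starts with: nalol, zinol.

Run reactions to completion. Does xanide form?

No

xanide would need mirane and tamane (Rx 5), but mirane never forms.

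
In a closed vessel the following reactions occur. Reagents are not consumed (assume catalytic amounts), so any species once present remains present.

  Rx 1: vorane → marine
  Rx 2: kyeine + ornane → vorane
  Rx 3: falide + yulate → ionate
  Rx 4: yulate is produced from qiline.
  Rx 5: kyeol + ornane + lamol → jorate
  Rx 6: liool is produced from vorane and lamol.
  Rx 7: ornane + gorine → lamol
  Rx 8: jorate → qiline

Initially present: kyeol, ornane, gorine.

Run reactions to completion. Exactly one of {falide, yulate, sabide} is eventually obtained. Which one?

yulate

ornane and gorine present → lamol forms (Rx 7).
kyeol, ornane, and lamol present → jorate forms (Rx 5).
jorate present → qiline forms (Rx 8).
qiline present → yulate forms (Rx 4).
No rule produces sabide, and it is not given. No rule produces falide, and it is not given.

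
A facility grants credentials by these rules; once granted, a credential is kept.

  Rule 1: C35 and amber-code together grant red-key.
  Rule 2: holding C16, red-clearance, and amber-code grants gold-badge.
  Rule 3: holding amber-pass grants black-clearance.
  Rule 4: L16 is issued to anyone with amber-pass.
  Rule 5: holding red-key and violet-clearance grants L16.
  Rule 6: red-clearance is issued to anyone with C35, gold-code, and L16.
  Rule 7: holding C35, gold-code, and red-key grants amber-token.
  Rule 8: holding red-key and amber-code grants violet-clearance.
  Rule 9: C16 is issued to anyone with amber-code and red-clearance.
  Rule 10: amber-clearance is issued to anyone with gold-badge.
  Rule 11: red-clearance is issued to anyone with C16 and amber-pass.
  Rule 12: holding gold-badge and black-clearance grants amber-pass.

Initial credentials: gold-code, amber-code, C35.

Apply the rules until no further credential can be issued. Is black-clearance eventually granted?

No

black-clearance would need amber-pass (Rule 3), but amber-pass is never granted.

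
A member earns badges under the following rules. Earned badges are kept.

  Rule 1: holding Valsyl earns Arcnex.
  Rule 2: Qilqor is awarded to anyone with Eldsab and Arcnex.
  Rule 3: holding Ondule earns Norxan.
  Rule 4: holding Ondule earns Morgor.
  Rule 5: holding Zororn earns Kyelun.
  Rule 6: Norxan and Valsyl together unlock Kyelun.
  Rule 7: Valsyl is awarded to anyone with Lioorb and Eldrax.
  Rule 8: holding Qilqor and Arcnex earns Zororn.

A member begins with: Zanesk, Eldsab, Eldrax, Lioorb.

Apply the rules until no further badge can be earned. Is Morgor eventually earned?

Morgor would need Ondule (Rule 4), but Ondule is never earned.

No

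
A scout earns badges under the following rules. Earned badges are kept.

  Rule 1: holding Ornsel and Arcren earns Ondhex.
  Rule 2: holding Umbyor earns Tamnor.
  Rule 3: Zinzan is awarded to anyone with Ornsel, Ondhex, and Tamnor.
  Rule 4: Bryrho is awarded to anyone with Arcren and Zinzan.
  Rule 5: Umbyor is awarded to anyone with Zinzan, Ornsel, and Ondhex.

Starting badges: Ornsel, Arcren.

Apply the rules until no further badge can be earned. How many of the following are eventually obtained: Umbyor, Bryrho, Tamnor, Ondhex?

1

With Ornsel and Arcren, Ondhex is earned (Rule 1).
Umbyor would need Zinzan, Ornsel, and Ondhex (Rule 5), but Zinzan is never earned.
Bryrho would need Arcren and Zinzan (Rule 4), but Zinzan is never earned.
Tamnor would need Umbyor (Rule 2), but Umbyor is never earned.
Ondhex: reached.
Reached: Ondhex — 1 of the 4.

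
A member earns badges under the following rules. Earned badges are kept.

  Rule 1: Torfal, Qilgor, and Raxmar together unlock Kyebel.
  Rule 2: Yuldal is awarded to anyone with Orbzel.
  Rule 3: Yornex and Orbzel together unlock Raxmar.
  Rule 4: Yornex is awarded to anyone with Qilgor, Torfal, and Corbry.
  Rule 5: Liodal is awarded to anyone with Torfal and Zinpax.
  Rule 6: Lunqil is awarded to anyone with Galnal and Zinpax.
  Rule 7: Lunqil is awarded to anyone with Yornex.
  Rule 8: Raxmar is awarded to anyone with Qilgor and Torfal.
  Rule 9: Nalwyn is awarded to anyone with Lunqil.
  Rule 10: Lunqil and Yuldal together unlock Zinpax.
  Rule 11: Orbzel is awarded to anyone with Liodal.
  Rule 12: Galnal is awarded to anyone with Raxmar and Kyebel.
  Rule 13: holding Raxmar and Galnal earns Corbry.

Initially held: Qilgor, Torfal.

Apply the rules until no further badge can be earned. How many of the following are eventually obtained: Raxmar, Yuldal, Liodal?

1

With Qilgor and Torfal, Raxmar is earned (Rule 8).
Raxmar: reached.
Yuldal would need Orbzel (Rule 2), but Orbzel is never earned.
Liodal would need Torfal and Zinpax (Rule 5), but Zinpax is never earned.
Reached: Raxmar — 1 of the 3.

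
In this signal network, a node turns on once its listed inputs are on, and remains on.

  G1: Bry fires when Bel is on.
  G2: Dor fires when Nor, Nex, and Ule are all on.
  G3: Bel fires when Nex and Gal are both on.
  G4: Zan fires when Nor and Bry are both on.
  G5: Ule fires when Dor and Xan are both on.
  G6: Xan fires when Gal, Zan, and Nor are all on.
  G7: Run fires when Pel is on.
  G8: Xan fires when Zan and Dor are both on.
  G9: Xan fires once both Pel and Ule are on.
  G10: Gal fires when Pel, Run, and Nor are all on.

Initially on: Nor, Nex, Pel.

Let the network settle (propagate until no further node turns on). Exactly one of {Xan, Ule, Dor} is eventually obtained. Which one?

Xan

Pel is on, so Run fires (G7).
Pel, Run, and Nor are on, so Gal fires (G10).
Nex and Gal are on, so Bel fires (G3).
G1: Bel on → Bry on.
Nor and Bry are on, so Zan fires (G4).
G6: Gal, Zan, and Nor on → Xan on.
Dor would need Nor, Nex, and Ule (G2), but Ule never turns on. Ule would need Dor and Xan (G5), but Dor never turns on.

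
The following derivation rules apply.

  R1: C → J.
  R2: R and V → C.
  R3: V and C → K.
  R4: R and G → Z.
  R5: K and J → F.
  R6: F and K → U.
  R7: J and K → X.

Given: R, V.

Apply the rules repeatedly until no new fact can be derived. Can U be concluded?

Yes

R and V hold, so C follows (R2).
From C, R1 gives J.
V and C hold, so K follows (R3).
From K and J, R5 gives F.
F and K hold, so U follows (R6).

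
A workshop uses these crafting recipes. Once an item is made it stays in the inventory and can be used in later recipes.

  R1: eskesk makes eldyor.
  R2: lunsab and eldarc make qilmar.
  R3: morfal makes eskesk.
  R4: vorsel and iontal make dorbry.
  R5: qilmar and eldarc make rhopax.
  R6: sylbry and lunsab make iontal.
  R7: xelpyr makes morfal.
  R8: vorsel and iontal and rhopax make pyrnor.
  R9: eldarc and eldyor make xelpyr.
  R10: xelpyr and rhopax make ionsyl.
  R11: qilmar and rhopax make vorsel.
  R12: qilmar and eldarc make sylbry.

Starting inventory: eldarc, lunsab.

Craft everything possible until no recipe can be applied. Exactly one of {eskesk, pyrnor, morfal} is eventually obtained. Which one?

lunsab and eldarc → qilmar (R2).
qilmar and eldarc → rhopax (R5).
qilmar and eldarc → sylbry (R12).
Using R11, qilmar and rhopax make vorsel.
Using R6, sylbry and lunsab make iontal.
vorsel and iontal and rhopax → pyrnor (R8).
eskesk would need morfal (R3), but morfal is never obtained. morfal would need xelpyr (R7), but xelpyr is never obtained.

pyrnor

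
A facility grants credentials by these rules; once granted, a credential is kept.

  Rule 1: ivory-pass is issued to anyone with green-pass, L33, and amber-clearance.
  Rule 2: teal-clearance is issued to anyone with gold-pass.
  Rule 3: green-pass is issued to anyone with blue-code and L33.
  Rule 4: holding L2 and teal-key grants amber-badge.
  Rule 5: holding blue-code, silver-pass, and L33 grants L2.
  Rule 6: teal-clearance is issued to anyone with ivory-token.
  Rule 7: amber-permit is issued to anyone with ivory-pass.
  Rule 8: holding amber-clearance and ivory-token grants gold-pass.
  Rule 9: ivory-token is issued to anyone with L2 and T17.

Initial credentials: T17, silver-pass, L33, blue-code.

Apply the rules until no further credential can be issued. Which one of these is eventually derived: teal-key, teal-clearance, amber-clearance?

teal-clearance

Holding blue-code, silver-pass, and L33 grants L2 (Rule 5).
Holding L2 and T17 grants ivory-token (Rule 9).
Holding ivory-token grants teal-clearance (Rule 6).
No rule produces amber-clearance, and it is not given. No rule produces teal-key, and it is not given.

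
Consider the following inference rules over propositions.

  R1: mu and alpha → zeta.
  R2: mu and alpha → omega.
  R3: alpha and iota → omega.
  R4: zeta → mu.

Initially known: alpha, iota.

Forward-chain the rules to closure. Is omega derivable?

alpha and iota hold, so omega follows (R3).

Yes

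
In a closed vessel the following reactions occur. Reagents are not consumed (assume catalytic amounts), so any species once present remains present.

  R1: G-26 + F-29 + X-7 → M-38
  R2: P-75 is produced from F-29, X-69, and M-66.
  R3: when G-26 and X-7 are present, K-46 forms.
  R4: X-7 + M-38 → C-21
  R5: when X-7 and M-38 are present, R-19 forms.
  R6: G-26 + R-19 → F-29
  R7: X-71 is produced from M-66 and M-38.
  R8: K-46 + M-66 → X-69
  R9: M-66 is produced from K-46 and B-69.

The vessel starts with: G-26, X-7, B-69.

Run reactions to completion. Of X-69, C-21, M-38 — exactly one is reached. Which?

G-26 and X-7 present → K-46 forms (R3).
K-46 and B-69 present → M-66 forms (R9).
K-46 and M-66 present → X-69 forms (R8).
C-21 would need X-7 and M-38 (R4), but M-38 never forms. M-38 would need G-26, F-29, and X-7 (R1), but F-29 never forms.

X-69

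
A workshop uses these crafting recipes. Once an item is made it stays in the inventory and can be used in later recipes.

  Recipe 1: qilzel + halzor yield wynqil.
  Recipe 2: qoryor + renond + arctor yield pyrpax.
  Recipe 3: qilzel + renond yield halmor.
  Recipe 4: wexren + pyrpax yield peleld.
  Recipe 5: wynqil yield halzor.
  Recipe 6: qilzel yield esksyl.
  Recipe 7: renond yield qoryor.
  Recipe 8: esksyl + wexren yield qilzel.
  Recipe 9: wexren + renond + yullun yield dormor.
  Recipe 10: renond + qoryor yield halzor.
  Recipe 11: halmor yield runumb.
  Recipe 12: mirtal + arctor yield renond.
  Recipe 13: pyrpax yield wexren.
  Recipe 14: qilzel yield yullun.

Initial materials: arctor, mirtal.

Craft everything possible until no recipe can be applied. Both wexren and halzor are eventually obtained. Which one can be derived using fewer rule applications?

halzor: Using Recipe 12, mirtal and arctor make renond. renond → qoryor (Recipe 7). Using Recipe 10, renond and qoryor make halzor. [3 rule applications]
wexren: Using Recipe 12, mirtal and arctor make renond. Using Recipe 7, renond makes qoryor. qoryor + renond + arctor → pyrpax (Recipe 2). Using Recipe 13, pyrpax makes wexren. [4 rule applications]
halzor needs fewer.

halzor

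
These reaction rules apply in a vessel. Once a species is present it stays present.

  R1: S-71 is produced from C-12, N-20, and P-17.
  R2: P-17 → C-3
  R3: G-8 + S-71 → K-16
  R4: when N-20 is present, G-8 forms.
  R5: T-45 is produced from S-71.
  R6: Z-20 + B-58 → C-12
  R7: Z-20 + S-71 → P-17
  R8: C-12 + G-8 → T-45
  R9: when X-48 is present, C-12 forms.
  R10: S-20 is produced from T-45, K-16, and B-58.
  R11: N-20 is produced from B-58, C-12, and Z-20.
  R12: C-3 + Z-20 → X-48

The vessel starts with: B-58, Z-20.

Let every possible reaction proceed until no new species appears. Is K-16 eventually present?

K-16 would need G-8 and S-71 (R3), but S-71 never forms.

No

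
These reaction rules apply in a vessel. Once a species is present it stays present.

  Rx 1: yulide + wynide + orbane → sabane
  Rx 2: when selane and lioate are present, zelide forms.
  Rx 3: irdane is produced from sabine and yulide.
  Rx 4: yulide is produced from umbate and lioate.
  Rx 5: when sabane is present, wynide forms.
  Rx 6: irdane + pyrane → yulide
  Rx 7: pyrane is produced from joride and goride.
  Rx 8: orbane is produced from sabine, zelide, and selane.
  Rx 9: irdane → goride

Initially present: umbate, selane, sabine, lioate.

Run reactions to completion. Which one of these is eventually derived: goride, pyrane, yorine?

goride

umbate and lioate present → yulide forms (Rx 4).
sabine and yulide present → irdane forms (Rx 3).
irdane present → goride forms (Rx 9).
No rule produces yorine, and it is not given. pyrane would need joride and goride (Rx 7), but joride never forms.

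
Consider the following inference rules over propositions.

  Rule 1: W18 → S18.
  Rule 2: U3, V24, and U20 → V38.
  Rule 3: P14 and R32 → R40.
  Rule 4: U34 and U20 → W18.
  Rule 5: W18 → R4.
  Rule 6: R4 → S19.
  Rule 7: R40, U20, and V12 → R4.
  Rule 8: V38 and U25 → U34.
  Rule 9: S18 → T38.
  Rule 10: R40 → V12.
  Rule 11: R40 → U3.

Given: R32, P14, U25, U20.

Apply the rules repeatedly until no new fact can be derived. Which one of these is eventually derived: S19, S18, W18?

S19

From P14 and R32, Rule 3 gives R40.
From R40, Rule 10 gives V12.
From R40, U20, and V12, Rule 7 gives R4.
From R4, Rule 6 gives S19.
S18 would need W18 (Rule 1), but W18 is never established. W18 would need U34 and U20 (Rule 4), but U34 is never established.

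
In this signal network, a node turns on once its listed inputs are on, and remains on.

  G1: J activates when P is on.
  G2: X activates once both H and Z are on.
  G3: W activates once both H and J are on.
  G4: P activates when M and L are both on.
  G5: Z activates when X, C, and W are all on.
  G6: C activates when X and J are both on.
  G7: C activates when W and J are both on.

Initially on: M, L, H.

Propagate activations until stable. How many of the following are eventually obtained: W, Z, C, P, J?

4

M and L are on, so P activates (G4).
G1: P on → J on.
G3: H and J on → W on.
W and J are on, so C activates (G7).
W: reached.
Z would need X, C, and W (G5), but X never turns on.
C: reached.
P: reached.
J: reached.
Reached: W, C, P, and J — 4 of the 5.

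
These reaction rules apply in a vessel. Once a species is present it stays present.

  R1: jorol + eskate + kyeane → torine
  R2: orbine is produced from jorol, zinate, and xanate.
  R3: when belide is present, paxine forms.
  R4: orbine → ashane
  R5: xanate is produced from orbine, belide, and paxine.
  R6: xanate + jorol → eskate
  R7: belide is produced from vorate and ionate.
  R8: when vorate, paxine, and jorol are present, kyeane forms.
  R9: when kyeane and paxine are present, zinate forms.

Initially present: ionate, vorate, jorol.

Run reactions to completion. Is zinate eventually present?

Yes

vorate and ionate present → belide forms (R7).
belide present → paxine forms (R3).
vorate, paxine, and jorol present → kyeane forms (R8).
kyeane and paxine present → zinate forms (R9).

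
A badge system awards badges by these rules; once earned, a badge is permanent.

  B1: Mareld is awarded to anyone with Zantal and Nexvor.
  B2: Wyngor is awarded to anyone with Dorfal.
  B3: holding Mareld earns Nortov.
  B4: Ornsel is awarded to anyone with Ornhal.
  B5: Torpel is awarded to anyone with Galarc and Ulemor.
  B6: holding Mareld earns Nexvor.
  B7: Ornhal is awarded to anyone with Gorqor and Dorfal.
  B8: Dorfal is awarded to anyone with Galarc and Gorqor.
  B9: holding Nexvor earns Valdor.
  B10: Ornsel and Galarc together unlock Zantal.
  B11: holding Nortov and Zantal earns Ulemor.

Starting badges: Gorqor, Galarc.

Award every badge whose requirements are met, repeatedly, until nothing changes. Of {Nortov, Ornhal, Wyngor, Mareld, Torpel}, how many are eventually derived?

With Galarc and Gorqor, Dorfal is earned (B8).
With Dorfal, Wyngor is earned (B2).
With Gorqor and Dorfal, Ornhal is earned (B7).
Nortov would need Mareld (B3), but Mareld is never earned.
Ornhal: reached.
Wyngor: reached.
Mareld would need Zantal and Nexvor (B1), but Nexvor is never earned.
Torpel would need Galarc and Ulemor (B5), but Ulemor is never earned.
Reached: Ornhal and Wyngor — 2 of the 5.

2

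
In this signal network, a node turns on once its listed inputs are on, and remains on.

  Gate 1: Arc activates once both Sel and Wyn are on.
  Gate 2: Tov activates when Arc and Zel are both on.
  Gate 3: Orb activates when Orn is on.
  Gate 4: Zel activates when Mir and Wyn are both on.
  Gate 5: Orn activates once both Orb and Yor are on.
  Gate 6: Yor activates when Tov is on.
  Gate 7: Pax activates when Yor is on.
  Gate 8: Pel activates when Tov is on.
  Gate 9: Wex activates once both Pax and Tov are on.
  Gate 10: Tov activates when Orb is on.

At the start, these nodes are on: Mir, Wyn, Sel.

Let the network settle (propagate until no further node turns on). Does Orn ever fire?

Orn would need Orb and Yor (Gate 5), but Orb never turns on.

No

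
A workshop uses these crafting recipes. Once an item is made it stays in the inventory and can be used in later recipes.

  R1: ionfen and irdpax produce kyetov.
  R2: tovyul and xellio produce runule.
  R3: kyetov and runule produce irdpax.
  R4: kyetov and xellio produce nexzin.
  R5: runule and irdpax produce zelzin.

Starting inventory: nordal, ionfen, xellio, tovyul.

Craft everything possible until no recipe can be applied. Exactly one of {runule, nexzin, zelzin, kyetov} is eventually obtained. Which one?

runule

tovyul and xellio → runule (R2).
kyetov would need ionfen and irdpax (R1), but irdpax is never obtained. zelzin would need runule and irdpax (R5), but irdpax is never obtained. nexzin would need kyetov and xellio (R4), but kyetov is never obtained.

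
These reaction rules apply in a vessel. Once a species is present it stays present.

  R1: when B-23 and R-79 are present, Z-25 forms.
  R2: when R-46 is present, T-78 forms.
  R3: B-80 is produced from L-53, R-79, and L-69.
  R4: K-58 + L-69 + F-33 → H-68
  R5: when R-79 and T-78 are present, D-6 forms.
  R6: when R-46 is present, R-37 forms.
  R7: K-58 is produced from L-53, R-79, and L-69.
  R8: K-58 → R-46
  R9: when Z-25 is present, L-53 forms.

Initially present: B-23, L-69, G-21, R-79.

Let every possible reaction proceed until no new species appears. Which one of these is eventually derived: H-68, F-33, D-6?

B-23 and R-79 present → Z-25 forms (R1).
Z-25 present → L-53 forms (R9).
L-53, R-79, and L-69 present → K-58 forms (R7).
K-58 present → R-46 forms (R8).
R-46 present → T-78 forms (R2).
R-79 and T-78 present → D-6 forms (R5).
H-68 would need K-58, L-69, and F-33 (R4), but F-33 never forms. No rule produces F-33, and it is not given.

D-6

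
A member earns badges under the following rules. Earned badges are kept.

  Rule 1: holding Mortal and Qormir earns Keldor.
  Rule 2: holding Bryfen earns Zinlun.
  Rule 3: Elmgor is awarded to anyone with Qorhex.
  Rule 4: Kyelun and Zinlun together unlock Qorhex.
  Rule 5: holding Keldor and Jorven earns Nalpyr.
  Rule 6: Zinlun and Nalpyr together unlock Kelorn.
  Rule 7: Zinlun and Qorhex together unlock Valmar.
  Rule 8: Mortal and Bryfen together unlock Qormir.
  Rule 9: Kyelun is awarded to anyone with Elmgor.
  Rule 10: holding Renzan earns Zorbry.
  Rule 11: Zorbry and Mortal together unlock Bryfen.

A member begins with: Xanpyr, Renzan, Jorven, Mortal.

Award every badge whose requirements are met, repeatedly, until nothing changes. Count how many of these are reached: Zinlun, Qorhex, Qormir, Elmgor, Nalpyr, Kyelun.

3

With Renzan, Zorbry is earned (Rule 10).
With Zorbry and Mortal, Bryfen is earned (Rule 11).
With Bryfen, Zinlun is earned (Rule 2).
With Mortal and Bryfen, Qormir is earned (Rule 8).
With Mortal and Qormir, Keldor is earned (Rule 1).
With Keldor and Jorven, Nalpyr is earned (Rule 5).
Zinlun: reached.
Qorhex would need Kyelun and Zinlun (Rule 4), but Kyelun is never earned.
Qormir: reached.
Elmgor would need Qorhex (Rule 3), but Qorhex is never earned.
Nalpyr: reached.
Kyelun would need Elmgor (Rule 9), but Elmgor is never earned.
Reached: Zinlun, Qormir, and Nalpyr — 3 of the 6.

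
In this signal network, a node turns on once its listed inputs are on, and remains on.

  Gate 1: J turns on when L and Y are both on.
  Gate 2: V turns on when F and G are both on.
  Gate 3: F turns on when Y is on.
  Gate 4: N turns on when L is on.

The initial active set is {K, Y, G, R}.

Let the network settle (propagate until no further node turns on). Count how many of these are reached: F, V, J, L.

2

Gate 3: Y on → F on.
F and G are on, so V turns on (Gate 2).
F: reached.
V: reached.
J would need L and Y (Gate 1), but L never turns on.
No rule produces L, and it is not given.
Reached: F and V — 2 of the 4.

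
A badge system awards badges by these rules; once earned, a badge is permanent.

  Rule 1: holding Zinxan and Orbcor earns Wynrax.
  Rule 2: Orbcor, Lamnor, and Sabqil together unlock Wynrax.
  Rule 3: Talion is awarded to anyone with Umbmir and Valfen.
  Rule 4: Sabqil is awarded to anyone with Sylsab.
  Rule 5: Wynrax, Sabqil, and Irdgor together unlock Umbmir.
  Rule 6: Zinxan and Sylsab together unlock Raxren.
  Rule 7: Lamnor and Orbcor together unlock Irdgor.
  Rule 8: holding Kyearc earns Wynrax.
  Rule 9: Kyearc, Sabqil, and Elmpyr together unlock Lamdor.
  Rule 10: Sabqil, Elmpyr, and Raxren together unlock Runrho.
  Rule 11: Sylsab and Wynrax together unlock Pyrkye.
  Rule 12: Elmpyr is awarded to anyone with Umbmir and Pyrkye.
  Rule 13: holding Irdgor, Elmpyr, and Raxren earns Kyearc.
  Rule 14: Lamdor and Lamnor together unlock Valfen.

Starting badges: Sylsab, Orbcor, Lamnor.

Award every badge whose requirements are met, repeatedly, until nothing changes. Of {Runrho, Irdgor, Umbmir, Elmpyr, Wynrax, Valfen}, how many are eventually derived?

With Lamnor and Orbcor, Irdgor is earned (Rule 7).
With Sylsab, Sabqil is earned (Rule 4).
With Orbcor, Lamnor, and Sabqil, Wynrax is earned (Rule 2).
With Wynrax, Sabqil, and Irdgor, Umbmir is earned (Rule 5).
With Sylsab and Wynrax, Pyrkye is earned (Rule 11).
With Umbmir and Pyrkye, Elmpyr is earned (Rule 12).
Runrho would need Sabqil, Elmpyr, and Raxren (Rule 10), but Raxren is never earned.
Irdgor: reached.
Umbmir: reached.
Elmpyr: reached.
Wynrax: reached.
Valfen would need Lamdor and Lamnor (Rule 14), but Lamdor is never earned.
Reached: Irdgor, Umbmir, Elmpyr, and Wynrax — 4 of the 6.

4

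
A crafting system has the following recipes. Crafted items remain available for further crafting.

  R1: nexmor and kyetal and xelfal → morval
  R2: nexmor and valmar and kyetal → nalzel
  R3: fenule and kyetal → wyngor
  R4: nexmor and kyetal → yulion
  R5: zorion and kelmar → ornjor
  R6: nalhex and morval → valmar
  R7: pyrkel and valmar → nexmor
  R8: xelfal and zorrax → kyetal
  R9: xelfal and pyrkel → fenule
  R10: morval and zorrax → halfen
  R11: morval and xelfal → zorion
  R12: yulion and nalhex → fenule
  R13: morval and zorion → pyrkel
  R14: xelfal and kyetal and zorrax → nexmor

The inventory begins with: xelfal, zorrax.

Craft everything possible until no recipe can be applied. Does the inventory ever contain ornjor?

ornjor would need zorion and kelmar (R5), but kelmar is never obtained.

No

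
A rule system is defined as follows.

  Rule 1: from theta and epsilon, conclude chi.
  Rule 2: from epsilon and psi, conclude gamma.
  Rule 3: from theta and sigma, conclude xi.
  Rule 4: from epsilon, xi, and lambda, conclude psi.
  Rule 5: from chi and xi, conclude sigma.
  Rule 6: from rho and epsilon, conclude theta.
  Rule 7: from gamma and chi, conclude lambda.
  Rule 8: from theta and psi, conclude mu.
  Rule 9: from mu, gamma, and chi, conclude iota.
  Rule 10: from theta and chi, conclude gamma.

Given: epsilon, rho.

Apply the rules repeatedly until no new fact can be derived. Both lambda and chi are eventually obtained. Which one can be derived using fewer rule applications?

chi

chi: rho and epsilon hold, so theta follows (Rule 6). From theta and epsilon, Rule 1 gives chi. [2 rule applications]
lambda: rho and epsilon hold, so theta follows (Rule 6). From theta and epsilon, Rule 1 gives chi. From theta and chi, Rule 10 gives gamma. From gamma and chi, Rule 7 gives lambda. [4 rule applications]
chi needs fewer.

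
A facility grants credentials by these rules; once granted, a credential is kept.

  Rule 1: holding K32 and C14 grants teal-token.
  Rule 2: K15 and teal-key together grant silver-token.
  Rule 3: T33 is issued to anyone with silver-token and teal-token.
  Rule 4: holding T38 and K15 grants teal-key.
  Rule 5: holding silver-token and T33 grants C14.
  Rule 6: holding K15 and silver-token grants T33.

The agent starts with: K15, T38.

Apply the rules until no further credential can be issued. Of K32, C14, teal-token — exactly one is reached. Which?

C14

Holding T38 and K15 grants teal-key (Rule 4).
Holding K15 and teal-key grants silver-token (Rule 2).
Holding K15 and silver-token grants T33 (Rule 6).
Holding silver-token and T33 grants C14 (Rule 5).
No rule produces K32, and it is not given. teal-token would need K32 and C14 (Rule 1), but K32 is never granted.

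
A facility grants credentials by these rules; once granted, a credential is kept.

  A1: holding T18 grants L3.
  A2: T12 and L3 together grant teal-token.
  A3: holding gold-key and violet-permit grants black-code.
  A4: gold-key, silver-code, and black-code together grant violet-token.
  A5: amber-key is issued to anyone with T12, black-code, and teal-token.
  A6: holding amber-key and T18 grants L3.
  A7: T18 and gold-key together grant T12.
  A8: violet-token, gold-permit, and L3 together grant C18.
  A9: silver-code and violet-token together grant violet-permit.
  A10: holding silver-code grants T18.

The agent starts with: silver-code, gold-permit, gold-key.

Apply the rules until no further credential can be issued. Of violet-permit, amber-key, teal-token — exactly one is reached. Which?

Holding silver-code grants T18 (A10).
Holding T18 grants L3 (A1).
Holding T18 and gold-key grants T12 (A7).
Holding T12 and L3 grants teal-token (A2).
amber-key would need T12, black-code, and teal-token (A5), but black-code is never granted. violet-permit would need silver-code and violet-token (A9), but violet-token is never granted.

teal-token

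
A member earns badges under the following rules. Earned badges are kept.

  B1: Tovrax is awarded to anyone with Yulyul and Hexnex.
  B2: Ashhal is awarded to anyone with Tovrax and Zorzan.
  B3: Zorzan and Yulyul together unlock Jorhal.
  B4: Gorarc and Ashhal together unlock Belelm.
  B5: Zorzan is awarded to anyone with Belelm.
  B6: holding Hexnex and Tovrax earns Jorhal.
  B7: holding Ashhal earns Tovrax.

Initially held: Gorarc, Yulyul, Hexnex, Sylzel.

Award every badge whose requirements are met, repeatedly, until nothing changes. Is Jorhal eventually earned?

With Yulyul and Hexnex, Tovrax is earned (B1).
With Hexnex and Tovrax, Jorhal is earned (B6).

Yes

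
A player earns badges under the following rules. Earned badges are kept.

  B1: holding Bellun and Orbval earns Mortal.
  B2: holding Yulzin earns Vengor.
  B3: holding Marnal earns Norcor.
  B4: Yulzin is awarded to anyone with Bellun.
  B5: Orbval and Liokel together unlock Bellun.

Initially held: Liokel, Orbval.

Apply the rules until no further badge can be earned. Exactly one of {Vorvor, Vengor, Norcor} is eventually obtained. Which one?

With Orbval and Liokel, Bellun is earned (B5).
With Bellun, Yulzin is earned (B4).
With Yulzin, Vengor is earned (B2).
No rule produces Vorvor, and it is not given. Norcor would need Marnal (B3), but Marnal is never earned.

Vengor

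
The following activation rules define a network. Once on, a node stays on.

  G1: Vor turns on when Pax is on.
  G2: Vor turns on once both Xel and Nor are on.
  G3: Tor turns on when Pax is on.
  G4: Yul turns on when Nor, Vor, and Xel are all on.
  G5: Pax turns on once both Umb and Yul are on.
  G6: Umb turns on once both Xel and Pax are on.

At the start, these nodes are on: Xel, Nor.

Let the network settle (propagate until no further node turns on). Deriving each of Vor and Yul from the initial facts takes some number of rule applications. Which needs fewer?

Vor: Xel and Nor are on, so Vor turns on (G2). [1 rule application]
Yul: Xel and Nor are on, so Vor turns on (G2). Nor, Vor, and Xel are on, so Yul turns on (G4). [2 rule applications]
Vor needs fewer.

Vor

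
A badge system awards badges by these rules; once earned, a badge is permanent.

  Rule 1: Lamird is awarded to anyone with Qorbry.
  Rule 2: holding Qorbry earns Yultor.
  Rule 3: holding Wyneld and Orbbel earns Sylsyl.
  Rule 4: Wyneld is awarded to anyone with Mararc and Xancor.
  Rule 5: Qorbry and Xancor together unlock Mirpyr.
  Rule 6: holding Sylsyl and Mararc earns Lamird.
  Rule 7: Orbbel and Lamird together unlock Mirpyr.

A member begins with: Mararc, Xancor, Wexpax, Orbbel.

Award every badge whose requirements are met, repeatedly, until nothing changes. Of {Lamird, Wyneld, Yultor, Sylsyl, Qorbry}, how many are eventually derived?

With Mararc and Xancor, Wyneld is earned (Rule 4).
With Wyneld and Orbbel, Sylsyl is earned (Rule 3).
With Sylsyl and Mararc, Lamird is earned (Rule 6).
Lamird: reached.
Wyneld: reached.
Yultor would need Qorbry (Rule 2), but Qorbry is never earned.
Sylsyl: reached.
No rule produces Qorbry, and it is not given.
Reached: Lamird, Wyneld, and Sylsyl — 3 of the 5.

3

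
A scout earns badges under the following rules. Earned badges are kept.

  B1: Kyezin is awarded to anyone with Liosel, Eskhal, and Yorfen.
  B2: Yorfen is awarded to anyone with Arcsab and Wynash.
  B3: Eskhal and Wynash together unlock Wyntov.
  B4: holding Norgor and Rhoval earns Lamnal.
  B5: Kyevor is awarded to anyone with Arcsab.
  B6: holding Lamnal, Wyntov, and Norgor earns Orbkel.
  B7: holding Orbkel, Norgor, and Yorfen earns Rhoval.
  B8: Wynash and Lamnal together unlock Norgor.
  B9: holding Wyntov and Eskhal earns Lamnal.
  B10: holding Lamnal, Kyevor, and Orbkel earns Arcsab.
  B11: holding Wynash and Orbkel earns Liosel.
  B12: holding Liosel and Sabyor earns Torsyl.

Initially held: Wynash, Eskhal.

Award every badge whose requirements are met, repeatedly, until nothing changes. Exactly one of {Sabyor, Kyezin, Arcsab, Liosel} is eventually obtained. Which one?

With Eskhal and Wynash, Wyntov is earned (B3).
With Wyntov and Eskhal, Lamnal is earned (B9).
With Wynash and Lamnal, Norgor is earned (B8).
With Lamnal, Wyntov, and Norgor, Orbkel is earned (B6).
With Wynash and Orbkel, Liosel is earned (B11).
No rule produces Sabyor, and it is not given. Kyezin would need Liosel, Eskhal, and Yorfen (B1), but Yorfen is never earned. Arcsab would need Lamnal, Kyevor, and Orbkel (B10), but Kyevor is never earned.

Liosel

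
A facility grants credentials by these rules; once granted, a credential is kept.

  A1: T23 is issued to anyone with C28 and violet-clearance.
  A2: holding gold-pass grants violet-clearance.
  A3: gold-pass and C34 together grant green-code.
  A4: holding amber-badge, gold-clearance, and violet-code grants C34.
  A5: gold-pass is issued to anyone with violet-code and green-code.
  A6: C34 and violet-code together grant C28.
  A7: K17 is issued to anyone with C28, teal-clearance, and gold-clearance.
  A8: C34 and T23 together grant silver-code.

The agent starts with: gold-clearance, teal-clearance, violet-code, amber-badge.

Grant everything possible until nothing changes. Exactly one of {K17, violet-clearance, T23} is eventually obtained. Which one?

K17

Holding amber-badge, gold-clearance, and violet-code grants C34 (A4).
Holding C34 and violet-code grants C28 (A6).
Holding C28, teal-clearance, and gold-clearance grants K17 (A7).
T23 would need C28 and violet-clearance (A1), but violet-clearance is never granted. violet-clearance would need gold-pass (A2), but gold-pass is never granted.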